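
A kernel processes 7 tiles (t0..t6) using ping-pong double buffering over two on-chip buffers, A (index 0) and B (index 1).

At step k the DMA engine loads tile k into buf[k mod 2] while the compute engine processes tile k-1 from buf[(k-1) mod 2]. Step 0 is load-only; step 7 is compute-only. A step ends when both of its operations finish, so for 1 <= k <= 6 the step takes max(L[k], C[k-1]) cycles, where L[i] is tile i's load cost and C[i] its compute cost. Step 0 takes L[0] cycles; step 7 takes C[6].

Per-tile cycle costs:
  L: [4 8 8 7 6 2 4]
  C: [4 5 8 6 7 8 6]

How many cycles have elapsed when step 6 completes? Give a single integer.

end_cycle[6] = 49

[0] DMA t0→A (4c) ∥ CU idle ⇒ 4c, clock 4
[1] DMA t1→B (8c) ∥ CU A:t0 (4c) ⇒ 8c, clock 12
[2] DMA t2→A (8c) ∥ CU B:t1 (5c) ⇒ 8c, clock 20
[3] DMA t3→B (7c) ∥ CU A:t2 (8c) ⇒ 8c, clock 28
[4] DMA t4→A (6c) ∥ CU B:t3 (6c) ⇒ 6c, clock 34
[5] DMA t5→B (2c) ∥ CU A:t4 (7c) ⇒ 7c, clock 41
[6] DMA t6→A (4c) ∥ CU B:t5 (8c) ⇒ 8c, clock 49
[7] DMA idle ∥ CU A:t6 (6c) ⇒ 6c, clock 55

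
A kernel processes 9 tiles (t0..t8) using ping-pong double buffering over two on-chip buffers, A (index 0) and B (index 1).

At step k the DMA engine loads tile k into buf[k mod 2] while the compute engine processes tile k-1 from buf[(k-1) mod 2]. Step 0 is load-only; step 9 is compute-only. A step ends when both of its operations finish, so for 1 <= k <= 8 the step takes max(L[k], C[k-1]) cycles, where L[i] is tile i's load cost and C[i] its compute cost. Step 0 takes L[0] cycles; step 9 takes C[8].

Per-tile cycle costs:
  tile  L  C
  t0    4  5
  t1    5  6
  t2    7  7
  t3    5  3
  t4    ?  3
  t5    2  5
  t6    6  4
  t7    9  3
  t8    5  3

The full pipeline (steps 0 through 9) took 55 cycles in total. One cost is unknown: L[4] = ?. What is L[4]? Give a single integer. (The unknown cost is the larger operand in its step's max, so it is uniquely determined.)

L[4] = 6

step 0: dur = L[0]=4 = 4
step 1: dur = max(L[1]=5, C[0]=5) = 5
step 2: dur = max(L[2]=7, C[1]=6) = 7
step 3: dur = max(L[3]=5, C[2]=7) = 7
step 4: dur = max(L[4]=?, C[3]=3) = L[4]  (unknown; binding)
step 5: dur = max(L[5]=2, C[4]=3) = 3
step 6: dur = max(L[6]=6, C[5]=5) = 6
step 7: dur = max(L[7]=9, C[6]=4) = 9
step 8: dur = max(L[8]=5, C[7]=3) = 5
step 9: dur = C[8]=3 = 3
sum of known step durations = 49
dur[4] = total - known = 55 - 49 = 6
L[4] is the binding max in step 4, so L[4] = dur[4] = 6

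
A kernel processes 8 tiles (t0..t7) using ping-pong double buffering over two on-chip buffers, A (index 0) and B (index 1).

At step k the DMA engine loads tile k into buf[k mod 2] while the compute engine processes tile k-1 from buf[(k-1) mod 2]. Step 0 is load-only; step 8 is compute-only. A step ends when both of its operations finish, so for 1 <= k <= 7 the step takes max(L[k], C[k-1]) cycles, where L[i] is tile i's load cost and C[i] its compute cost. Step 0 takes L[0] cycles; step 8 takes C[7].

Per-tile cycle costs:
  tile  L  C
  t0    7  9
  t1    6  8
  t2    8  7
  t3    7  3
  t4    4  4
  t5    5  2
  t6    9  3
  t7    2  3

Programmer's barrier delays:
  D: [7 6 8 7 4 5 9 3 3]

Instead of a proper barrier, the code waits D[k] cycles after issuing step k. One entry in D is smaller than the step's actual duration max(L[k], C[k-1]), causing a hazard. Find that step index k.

[0] required=L[0]=7=7 vs D=7 ok
[1] required=max(L[1]=6,C[0]=9)=9 vs D=6 SHORT
[2] required=max(L[2]=8,C[1]=8)=8 vs D=8 ok
[3] required=max(L[3]=7,C[2]=7)=7 vs D=7 ok
[4] required=max(L[4]=4,C[3]=3)=4 vs D=4 ok
[5] required=max(L[5]=5,C[4]=4)=5 vs D=5 ok
[6] required=max(L[6]=9,C[5]=2)=9 vs D=9 ok
[7] required=max(L[7]=2,C[6]=3)=3 vs D=3 ok
[8] required=C[7]=3=3 vs D=3 ok

hazard at step 1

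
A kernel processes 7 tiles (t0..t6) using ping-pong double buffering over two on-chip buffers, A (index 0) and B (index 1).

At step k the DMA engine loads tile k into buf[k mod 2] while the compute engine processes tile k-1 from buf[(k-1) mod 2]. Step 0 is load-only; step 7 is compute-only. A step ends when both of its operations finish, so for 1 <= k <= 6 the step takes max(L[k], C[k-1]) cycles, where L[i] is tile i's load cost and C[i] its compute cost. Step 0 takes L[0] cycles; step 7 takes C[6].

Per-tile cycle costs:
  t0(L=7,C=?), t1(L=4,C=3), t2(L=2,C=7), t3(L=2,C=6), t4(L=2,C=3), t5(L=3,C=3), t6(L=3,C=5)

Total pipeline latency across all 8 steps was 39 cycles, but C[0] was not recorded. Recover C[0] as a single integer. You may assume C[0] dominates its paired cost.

step 0: dur = L[0]=7 = 7
step 1: dur = max(L[1]=4, C[0]=?) = C[0]  (unknown; binding)
step 2: dur = max(L[2]=2, C[1]=3) = 3
step 3: dur = max(L[3]=2, C[2]=7) = 7
step 4: dur = max(L[4]=2, C[3]=6) = 6
step 5: dur = max(L[5]=3, C[4]=3) = 3
step 6: dur = max(L[6]=3, C[5]=3) = 3
step 7: dur = C[6]=5 = 5
sum of known step durations = 34
dur[1] = total - known = 39 - 34 = 5
C[0] is the binding max in step 1, so C[0] = dur[1] = 5

C[0] = 5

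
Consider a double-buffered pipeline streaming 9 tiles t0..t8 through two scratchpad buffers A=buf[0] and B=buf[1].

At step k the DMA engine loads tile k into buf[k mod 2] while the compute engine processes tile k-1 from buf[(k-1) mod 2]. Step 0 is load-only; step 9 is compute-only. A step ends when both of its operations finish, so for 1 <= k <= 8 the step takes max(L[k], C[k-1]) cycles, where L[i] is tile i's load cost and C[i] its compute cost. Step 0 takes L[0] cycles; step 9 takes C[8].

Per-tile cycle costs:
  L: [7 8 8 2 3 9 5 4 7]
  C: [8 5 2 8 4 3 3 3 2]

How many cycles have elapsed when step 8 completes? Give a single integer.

end_cycle[8] = 58

  0. 7=7c; end=7; A:t0 B:-
  1. max(8,8)=8c; end=15; A:t0 B:t1
  2. max(8,5)=8c; end=23; A:t2 B:t1
  3. max(2,2)=2c; end=25; A:t2 B:t3
  4. max(3,8)=8c; end=33; A:t4 B:t3
  5. max(9,4)=9c; end=42; A:t4 B:t5
  6. max(5,3)=5c; end=47; A:t6 B:t5
  7. max(4,3)=4c; end=51; A:t6 B:t7
  8. max(7,3)=7c; end=58; A:t8 B:t7
  9. 2=2c; end=60; A:t8 B:t7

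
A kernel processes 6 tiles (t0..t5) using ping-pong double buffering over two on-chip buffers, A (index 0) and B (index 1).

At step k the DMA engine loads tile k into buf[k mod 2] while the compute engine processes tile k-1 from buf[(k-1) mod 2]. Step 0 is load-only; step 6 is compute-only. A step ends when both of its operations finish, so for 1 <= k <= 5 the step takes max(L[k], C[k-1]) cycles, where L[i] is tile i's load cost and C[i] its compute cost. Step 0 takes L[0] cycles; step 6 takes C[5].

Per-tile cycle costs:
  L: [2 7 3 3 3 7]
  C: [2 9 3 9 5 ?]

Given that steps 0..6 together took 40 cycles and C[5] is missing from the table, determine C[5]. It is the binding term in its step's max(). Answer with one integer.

step 0 = dur = L[0]=2 = 2
step 1 = dur = max(L[1]=7, C[0]=2) = 7
step 2 = dur = max(L[2]=3, C[1]=9) = 9
step 3 = dur = max(L[3]=3, C[2]=3) = 3
step 4 = dur = max(L[4]=3, C[3]=9) = 9
step 5 = dur = max(L[5]=7, C[4]=5) = 7
step 6 = dur = C[5]=? = C[5]  (unknown; binding)
sum of known step durations = 37
dur[6] = total - known = 40 - 37 = 3
C[5] is the binding max in step 6, so C[5] = dur[6] = 3

C[5] = 3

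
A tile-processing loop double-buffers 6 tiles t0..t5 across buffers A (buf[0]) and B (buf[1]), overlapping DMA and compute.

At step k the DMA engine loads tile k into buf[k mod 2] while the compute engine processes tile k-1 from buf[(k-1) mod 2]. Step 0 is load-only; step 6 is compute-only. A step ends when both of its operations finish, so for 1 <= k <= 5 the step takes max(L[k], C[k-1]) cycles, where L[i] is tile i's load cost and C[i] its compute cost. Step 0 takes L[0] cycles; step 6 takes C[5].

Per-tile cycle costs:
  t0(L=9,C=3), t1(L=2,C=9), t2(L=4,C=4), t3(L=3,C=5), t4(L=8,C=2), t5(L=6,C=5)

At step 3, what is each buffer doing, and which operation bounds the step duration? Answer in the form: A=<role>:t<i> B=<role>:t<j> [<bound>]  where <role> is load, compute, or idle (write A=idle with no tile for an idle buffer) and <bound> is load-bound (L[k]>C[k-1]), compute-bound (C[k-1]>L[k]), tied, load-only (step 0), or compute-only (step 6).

step 3: A=compute:t2 B=load:t3 [compute-bound]

k=0 load=t0/9c comp=- wait=9 total=9
k=1 load=t1/2c comp=t0/3c wait=3 total=12
k=2 load=t2/4c comp=t1/9c wait=9 total=21
k=3 load=t3/3c comp=t2/4c wait=4 total=25
k=4 load=t4/8c comp=t3/5c wait=8 total=33
k=5 load=t5/6c comp=t4/2c wait=6 total=39
k=6 load=- comp=t5/5c wait=5 total=44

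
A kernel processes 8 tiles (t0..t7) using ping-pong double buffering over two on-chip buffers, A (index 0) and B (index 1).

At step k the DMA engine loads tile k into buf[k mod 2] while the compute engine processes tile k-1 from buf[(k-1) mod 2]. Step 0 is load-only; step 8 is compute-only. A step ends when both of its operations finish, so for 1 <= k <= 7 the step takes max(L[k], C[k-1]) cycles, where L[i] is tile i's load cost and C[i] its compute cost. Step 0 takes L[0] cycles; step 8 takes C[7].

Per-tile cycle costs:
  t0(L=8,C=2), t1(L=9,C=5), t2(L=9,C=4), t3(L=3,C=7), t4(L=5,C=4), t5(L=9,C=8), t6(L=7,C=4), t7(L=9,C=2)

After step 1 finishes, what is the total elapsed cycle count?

[0] DMA t0→A (8c) ∥ CU idle ⇒ 8c, clock 8
[1] DMA t1→B (9c) ∥ CU A:t0 (2c) ⇒ 9c, clock 17
[2] DMA t2→A (9c) ∥ CU B:t1 (5c) ⇒ 9c, clock 26
[3] DMA t3→B (3c) ∥ CU A:t2 (4c) ⇒ 4c, clock 30
[4] DMA t4→A (5c) ∥ CU B:t3 (7c) ⇒ 7c, clock 37
[5] DMA t5→B (9c) ∥ CU A:t4 (4c) ⇒ 9c, clock 46
[6] DMA t6→A (7c) ∥ CU B:t5 (8c) ⇒ 8c, clock 54
[7] DMA t7→B (9c) ∥ CU A:t6 (4c) ⇒ 9c, clock 63
[8] DMA idle ∥ CU B:t7 (2c) ⇒ 2c, clock 65

end_cycle[1] = 17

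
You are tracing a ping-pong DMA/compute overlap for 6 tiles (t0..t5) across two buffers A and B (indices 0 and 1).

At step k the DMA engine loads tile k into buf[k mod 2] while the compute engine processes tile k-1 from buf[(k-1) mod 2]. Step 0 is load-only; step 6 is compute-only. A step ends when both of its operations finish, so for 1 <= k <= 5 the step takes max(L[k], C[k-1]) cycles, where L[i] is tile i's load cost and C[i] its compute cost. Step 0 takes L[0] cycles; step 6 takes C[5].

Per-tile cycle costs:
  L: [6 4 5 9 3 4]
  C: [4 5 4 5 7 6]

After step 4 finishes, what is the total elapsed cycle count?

end_cycle[4] = 29

step 0: L[0]=6 → dur=6, Σ=6 | A=load:t0 B=idle [load-only]
step 1: L[1]=4 C[0]=4 → dur=4, Σ=10 | A=compute:t0 B=load:t1 [tied]
step 2: L[2]=5 C[1]=5 → dur=5, Σ=15 | A=load:t2 B=compute:t1 [tied]
step 3: L[3]=9 C[2]=4 → dur=9, Σ=24 | A=compute:t2 B=load:t3 [load-bound]
step 4: L[4]=3 C[3]=5 → dur=5, Σ=29 | A=load:t4 B=compute:t3 [compute-bound]
step 5: L[5]=4 C[4]=7 → dur=7, Σ=36 | A=compute:t4 B=load:t5 [compute-bound]
step 6: C[5]=6 → dur=6, Σ=42 | A=idle B=compute:t5 [compute-only]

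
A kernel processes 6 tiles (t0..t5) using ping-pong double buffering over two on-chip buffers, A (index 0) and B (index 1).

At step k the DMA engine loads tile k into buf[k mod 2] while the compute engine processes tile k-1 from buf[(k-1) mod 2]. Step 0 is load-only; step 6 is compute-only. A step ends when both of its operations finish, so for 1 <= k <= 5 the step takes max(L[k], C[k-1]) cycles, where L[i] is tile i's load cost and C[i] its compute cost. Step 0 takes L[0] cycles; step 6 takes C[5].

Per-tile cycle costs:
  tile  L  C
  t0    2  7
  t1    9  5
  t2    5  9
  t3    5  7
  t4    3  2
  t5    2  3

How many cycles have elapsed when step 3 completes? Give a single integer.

end_cycle[3] = 25

k=0 load=t0/2c comp=- wait=2 total=2
k=1 load=t1/9c comp=t0/7c wait=9 total=11
k=2 load=t2/5c comp=t1/5c wait=5 total=16
k=3 load=t3/5c comp=t2/9c wait=9 total=25
k=4 load=t4/3c comp=t3/7c wait=7 total=32
k=5 load=t5/2c comp=t4/2c wait=2 total=34
k=6 load=- comp=t5/3c wait=3 total=37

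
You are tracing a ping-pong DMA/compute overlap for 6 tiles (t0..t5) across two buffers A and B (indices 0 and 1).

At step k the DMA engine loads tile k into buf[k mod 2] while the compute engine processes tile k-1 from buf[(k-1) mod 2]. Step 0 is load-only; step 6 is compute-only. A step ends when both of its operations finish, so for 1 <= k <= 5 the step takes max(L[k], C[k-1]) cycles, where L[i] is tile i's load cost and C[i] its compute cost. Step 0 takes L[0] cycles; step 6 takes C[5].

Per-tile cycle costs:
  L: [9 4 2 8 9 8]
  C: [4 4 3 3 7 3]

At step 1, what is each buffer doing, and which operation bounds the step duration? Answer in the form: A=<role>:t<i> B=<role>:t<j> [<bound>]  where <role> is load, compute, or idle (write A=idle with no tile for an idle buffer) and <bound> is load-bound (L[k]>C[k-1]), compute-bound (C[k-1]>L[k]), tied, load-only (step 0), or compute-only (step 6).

step 1: A=compute:t0 B=load:t1 [tied]

k=0 load=t0/9c comp=- wait=9 total=9
k=1 load=t1/4c comp=t0/4c wait=4 total=13
k=2 load=t2/2c comp=t1/4c wait=4 total=17
k=3 load=t3/8c comp=t2/3c wait=8 total=25
k=4 load=t4/9c comp=t3/3c wait=9 total=34
k=5 load=t5/8c comp=t4/7c wait=8 total=42
k=6 load=- comp=t5/3c wait=3 total=45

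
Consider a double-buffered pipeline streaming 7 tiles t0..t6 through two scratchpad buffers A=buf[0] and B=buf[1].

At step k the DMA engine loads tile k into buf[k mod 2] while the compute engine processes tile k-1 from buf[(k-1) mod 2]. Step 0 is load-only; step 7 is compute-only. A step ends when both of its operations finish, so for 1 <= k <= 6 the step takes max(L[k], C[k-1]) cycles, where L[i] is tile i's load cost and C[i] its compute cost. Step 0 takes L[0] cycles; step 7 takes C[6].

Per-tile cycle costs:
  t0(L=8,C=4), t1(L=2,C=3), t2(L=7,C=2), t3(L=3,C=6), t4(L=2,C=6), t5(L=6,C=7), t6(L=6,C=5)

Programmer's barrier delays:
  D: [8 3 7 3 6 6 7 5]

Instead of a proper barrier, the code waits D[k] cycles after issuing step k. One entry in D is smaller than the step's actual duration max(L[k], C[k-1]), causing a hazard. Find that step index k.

hazard at step 1

[0] required=L[0]=8=8 vs D=8 ok
[1] required=max(L[1]=2,C[0]=4)=4 vs D=3 SHORT
[2] required=max(L[2]=7,C[1]=3)=7 vs D=7 ok
[3] required=max(L[3]=3,C[2]=2)=3 vs D=3 ok
[4] required=max(L[4]=2,C[3]=6)=6 vs D=6 ok
[5] required=max(L[5]=6,C[4]=6)=6 vs D=6 ok
[6] required=max(L[6]=6,C[5]=7)=7 vs D=7 ok
[7] required=C[6]=5=5 vs D=5 ok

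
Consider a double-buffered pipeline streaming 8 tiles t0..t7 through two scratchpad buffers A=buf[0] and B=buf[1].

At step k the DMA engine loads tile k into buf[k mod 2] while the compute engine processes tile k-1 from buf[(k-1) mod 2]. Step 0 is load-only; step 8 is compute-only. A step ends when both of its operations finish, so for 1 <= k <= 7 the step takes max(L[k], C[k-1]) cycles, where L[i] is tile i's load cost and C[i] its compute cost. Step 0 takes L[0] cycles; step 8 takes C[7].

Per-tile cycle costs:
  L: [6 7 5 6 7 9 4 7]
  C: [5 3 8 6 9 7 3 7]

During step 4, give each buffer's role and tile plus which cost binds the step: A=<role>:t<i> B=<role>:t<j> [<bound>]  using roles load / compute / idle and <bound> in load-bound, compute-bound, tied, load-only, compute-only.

  0. 6=6c; end=6; A:t0 B:-
  1. max(7,5)=7c; end=13; A:t0 B:t1
  2. max(5,3)=5c; end=18; A:t2 B:t1
  3. max(6,8)=8c; end=26; A:t2 B:t3
  4. max(7,6)=7c; end=33; A:t4 B:t3
  5. max(9,9)=9c; end=42; A:t4 B:t5
  6. max(4,7)=7c; end=49; A:t6 B:t5
  7. max(7,3)=7c; end=56; A:t6 B:t7
  8. 7=7c; end=63; A:t6 B:t7

step 4: A=load:t4 B=compute:t3 [load-bound]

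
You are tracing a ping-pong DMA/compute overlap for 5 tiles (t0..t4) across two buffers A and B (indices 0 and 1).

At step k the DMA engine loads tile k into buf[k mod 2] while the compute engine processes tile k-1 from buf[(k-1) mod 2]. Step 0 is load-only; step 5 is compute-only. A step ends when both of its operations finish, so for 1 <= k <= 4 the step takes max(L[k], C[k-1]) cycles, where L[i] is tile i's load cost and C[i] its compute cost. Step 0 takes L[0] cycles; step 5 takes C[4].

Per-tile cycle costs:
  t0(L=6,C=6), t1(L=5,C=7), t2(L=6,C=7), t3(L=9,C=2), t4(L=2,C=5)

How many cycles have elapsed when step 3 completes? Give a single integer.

step 0: L[0]=6 → dur=6, Σ=6 | A=load:t0 B=idle [load-only]
step 1: L[1]=5 C[0]=6 → dur=6, Σ=12 | A=compute:t0 B=load:t1 [compute-bound]
step 2: L[2]=6 C[1]=7 → dur=7, Σ=19 | A=load:t2 B=compute:t1 [compute-bound]
step 3: L[3]=9 C[2]=7 → dur=9, Σ=28 | A=compute:t2 B=load:t3 [load-bound]
step 4: L[4]=2 C[3]=2 → dur=2, Σ=30 | A=load:t4 B=compute:t3 [tied]
step 5: C[4]=5 → dur=5, Σ=35 | A=compute:t4 B=idle [compute-only]

end_cycle[3] = 28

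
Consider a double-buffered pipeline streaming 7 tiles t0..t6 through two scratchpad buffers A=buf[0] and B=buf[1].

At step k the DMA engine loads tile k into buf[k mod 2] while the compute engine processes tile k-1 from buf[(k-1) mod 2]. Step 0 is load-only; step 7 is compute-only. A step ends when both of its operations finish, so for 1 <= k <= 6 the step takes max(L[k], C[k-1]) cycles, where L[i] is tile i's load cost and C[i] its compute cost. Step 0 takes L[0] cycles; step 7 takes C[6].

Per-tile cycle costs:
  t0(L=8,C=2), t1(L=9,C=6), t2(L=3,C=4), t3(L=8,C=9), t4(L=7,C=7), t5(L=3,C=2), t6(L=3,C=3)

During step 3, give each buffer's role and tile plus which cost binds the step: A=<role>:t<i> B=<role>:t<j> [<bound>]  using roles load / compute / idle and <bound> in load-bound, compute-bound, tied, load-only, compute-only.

[0] DMA t0→A (8c) ∥ CU idle ⇒ 8c, clock 8
[1] DMA t1→B (9c) ∥ CU A:t0 (2c) ⇒ 9c, clock 17
[2] DMA t2→A (3c) ∥ CU B:t1 (6c) ⇒ 6c, clock 23
[3] DMA t3→B (8c) ∥ CU A:t2 (4c) ⇒ 8c, clock 31
[4] DMA t4→A (7c) ∥ CU B:t3 (9c) ⇒ 9c, clock 40
[5] DMA t5→B (3c) ∥ CU A:t4 (7c) ⇒ 7c, clock 47
[6] DMA t6→A (3c) ∥ CU B:t5 (2c) ⇒ 3c, clock 50
[7] DMA idle ∥ CU A:t6 (3c) ⇒ 3c, clock 53

step 3: A=compute:t2 B=load:t3 [load-bound]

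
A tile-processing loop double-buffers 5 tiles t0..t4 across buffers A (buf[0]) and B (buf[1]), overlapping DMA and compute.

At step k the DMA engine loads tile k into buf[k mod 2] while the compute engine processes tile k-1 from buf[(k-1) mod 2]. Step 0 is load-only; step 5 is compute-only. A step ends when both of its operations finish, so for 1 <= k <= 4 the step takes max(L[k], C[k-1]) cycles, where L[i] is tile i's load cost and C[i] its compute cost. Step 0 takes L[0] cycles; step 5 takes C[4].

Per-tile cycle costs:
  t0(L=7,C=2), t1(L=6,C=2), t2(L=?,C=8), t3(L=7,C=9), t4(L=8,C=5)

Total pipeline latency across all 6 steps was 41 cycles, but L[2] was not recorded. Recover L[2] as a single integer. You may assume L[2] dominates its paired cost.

step 0 → dur = L[0]=7 = 7
step 1 → dur = max(L[1]=6, C[0]=2) = 6
step 2 → dur = max(L[2]=?, C[1]=2) = L[2]  (unknown; binding)
step 3 → dur = max(L[3]=7, C[2]=8) = 8
step 4 → dur = max(L[4]=8, C[3]=9) = 9
step 5 → dur = C[4]=5 = 5
sum of known step durations = 35
dur[2] = total - known = 41 - 35 = 6
L[2] is the binding max in step 2, so L[2] = dur[2] = 6

L[2] = 6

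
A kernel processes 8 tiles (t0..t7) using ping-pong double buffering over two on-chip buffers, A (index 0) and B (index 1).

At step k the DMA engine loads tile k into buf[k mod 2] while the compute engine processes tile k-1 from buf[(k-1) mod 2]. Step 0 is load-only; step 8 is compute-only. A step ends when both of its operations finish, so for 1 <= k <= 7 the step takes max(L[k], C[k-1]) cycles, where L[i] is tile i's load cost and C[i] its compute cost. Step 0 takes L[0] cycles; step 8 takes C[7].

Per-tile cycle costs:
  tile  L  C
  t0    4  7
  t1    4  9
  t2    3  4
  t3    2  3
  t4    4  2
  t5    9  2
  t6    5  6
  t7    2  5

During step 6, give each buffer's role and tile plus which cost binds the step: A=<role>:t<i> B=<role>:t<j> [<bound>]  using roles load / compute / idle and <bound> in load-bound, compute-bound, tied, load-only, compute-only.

step 6: A=load:t6 B=compute:t5 [load-bound]

k=0 load=t0/4c comp=- wait=4 total=4
k=1 load=t1/4c comp=t0/7c wait=7 total=11
k=2 load=t2/3c comp=t1/9c wait=9 total=20
k=3 load=t3/2c comp=t2/4c wait=4 total=24
k=4 load=t4/4c comp=t3/3c wait=4 total=28
k=5 load=t5/9c comp=t4/2c wait=9 total=37
k=6 load=t6/5c comp=t5/2c wait=5 total=42
k=7 load=t7/2c comp=t6/6c wait=6 total=48
k=8 load=- comp=t7/5c wait=5 total=53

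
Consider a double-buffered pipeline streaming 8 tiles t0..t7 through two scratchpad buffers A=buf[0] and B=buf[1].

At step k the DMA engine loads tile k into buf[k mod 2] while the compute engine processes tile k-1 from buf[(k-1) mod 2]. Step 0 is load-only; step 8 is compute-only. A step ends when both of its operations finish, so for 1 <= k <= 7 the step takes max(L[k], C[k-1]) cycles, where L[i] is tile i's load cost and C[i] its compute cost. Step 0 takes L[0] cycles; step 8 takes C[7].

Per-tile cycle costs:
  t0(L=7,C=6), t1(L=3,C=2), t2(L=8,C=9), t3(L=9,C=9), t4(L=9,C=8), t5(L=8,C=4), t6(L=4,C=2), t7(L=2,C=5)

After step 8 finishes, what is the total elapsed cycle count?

end_cycle[8] = 58

  0. 7=7c; end=7; A:t0 B:-
  1. max(3,6)=6c; end=13; A:t0 B:t1
  2. max(8,2)=8c; end=21; A:t2 B:t1
  3. max(9,9)=9c; end=30; A:t2 B:t3
  4. max(9,9)=9c; end=39; A:t4 B:t3
  5. max(8,8)=8c; end=47; A:t4 B:t5
  6. max(4,4)=4c; end=51; A:t6 B:t5
  7. max(2,2)=2c; end=53; A:t6 B:t7
  8. 5=5c; end=58; A:t6 B:t7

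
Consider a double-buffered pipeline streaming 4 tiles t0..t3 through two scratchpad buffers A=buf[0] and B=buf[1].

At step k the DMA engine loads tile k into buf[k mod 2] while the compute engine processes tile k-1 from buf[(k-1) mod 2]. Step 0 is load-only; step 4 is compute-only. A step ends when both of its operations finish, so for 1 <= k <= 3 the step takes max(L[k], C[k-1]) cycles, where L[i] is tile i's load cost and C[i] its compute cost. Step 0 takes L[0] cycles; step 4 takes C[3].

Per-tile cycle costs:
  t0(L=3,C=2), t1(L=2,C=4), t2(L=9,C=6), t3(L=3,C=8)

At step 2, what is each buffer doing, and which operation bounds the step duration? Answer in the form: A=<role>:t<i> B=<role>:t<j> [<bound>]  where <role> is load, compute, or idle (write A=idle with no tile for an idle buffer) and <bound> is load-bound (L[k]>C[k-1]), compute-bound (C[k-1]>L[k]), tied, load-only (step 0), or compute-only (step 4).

step 2: A=load:t2 B=compute:t1 [load-bound]

k=0 load=t0/3c comp=- wait=3 total=3
k=1 load=t1/2c comp=t0/2c wait=2 total=5
k=2 load=t2/9c comp=t1/4c wait=9 total=14
k=3 load=t3/3c comp=t2/6c wait=6 total=20
k=4 load=- comp=t3/8c wait=8 total=28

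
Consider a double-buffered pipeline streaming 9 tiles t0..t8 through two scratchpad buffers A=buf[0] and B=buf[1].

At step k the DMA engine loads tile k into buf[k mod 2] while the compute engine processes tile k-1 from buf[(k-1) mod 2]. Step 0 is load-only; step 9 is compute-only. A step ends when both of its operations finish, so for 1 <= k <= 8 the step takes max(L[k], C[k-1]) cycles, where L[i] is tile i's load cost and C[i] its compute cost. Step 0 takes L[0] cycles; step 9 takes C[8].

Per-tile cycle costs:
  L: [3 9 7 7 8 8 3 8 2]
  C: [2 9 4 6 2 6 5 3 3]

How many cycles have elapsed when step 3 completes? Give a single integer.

k=0 load=t0/3c comp=- wait=3 total=3
k=1 load=t1/9c comp=t0/2c wait=9 total=12
k=2 load=t2/7c comp=t1/9c wait=9 total=21
k=3 load=t3/7c comp=t2/4c wait=7 total=28
k=4 load=t4/8c comp=t3/6c wait=8 total=36
k=5 load=t5/8c comp=t4/2c wait=8 total=44
k=6 load=t6/3c comp=t5/6c wait=6 total=50
k=7 load=t7/8c comp=t6/5c wait=8 total=58
k=8 load=t8/2c comp=t7/3c wait=3 total=61
k=9 load=- comp=t8/3c wait=3 total=64

end_cycle[3] = 28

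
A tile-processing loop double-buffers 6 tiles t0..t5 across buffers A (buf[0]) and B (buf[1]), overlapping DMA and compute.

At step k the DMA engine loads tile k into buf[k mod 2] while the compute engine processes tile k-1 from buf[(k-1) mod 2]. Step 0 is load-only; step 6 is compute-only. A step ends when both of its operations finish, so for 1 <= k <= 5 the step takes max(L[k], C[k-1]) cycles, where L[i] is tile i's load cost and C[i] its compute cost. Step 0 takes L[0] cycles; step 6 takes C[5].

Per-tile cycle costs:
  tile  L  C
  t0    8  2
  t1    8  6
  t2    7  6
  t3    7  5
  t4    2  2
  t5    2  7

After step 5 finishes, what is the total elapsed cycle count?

end_cycle[5] = 37

k=0 load=t0/8c comp=- wait=8 total=8
k=1 load=t1/8c comp=t0/2c wait=8 total=16
k=2 load=t2/7c comp=t1/6c wait=7 total=23
k=3 load=t3/7c comp=t2/6c wait=7 total=30
k=4 load=t4/2c comp=t3/5c wait=5 total=35
k=5 load=t5/2c comp=t4/2c wait=2 total=37
k=6 load=- comp=t5/7c wait=7 total=44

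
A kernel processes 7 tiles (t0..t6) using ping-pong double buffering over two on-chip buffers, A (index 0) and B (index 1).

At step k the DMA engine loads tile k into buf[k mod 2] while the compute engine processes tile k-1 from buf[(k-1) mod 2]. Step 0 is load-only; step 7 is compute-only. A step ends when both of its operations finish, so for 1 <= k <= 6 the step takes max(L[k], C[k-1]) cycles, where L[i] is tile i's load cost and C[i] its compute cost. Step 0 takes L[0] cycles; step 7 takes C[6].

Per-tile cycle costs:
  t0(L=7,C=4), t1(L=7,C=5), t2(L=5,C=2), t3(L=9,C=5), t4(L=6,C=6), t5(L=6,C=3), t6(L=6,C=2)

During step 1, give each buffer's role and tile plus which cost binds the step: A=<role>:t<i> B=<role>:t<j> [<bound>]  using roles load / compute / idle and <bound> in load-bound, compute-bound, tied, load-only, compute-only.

k=0 load=t0/7c comp=- wait=7 total=7
k=1 load=t1/7c comp=t0/4c wait=7 total=14
k=2 load=t2/5c comp=t1/5c wait=5 total=19
k=3 load=t3/9c comp=t2/2c wait=9 total=28
k=4 load=t4/6c comp=t3/5c wait=6 total=34
k=5 load=t5/6c comp=t4/6c wait=6 total=40
k=6 load=t6/6c comp=t5/3c wait=6 total=46
k=7 load=- comp=t6/2c wait=2 total=48

step 1: A=compute:t0 B=load:t1 [load-bound]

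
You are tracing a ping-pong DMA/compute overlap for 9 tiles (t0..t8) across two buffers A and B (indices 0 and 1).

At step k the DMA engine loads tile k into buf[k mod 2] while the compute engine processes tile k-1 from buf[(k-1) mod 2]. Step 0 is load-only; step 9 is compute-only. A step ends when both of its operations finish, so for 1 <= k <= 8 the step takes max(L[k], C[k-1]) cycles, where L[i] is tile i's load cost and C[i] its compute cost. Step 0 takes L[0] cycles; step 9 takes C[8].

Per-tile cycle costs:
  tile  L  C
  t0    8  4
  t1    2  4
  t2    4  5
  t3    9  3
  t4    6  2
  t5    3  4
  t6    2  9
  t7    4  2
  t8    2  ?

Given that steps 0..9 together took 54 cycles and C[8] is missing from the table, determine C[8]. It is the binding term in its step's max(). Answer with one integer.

step 0 | dur = L[0]=8 = 8
step 1 | dur = max(L[1]=2, C[0]=4) = 4
step 2 | dur = max(L[2]=4, C[1]=4) = 4
step 3 | dur = max(L[3]=9, C[2]=5) = 9
step 4 | dur = max(L[4]=6, C[3]=3) = 6
step 5 | dur = max(L[5]=3, C[4]=2) = 3
step 6 | dur = max(L[6]=2, C[5]=4) = 4
step 7 | dur = max(L[7]=4, C[6]=9) = 9
step 8 | dur = max(L[8]=2, C[7]=2) = 2
step 9 | dur = C[8]=? = C[8]  (unknown; binding)
sum of known step durations = 49
dur[9] = total - known = 54 - 49 = 5
C[8] is the binding max in step 9, so C[8] = dur[9] = 5

C[8] = 5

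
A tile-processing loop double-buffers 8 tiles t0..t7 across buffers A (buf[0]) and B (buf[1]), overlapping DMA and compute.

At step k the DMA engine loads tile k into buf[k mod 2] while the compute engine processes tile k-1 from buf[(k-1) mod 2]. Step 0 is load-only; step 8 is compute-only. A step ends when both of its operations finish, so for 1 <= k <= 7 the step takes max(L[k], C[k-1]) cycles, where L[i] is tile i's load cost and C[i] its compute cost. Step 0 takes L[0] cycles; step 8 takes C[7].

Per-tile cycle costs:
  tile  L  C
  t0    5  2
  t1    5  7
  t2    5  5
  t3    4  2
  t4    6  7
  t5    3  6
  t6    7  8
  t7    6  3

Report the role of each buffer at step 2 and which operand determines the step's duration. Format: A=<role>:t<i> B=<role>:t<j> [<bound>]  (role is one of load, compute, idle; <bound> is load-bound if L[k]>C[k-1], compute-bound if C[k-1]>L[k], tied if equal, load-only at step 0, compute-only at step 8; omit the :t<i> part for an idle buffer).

  0. 5=5c; end=5; A:t0 B:-
  1. max(5,2)=5c; end=10; A:t0 B:t1
  2. max(5,7)=7c; end=17; A:t2 B:t1
  3. max(4,5)=5c; end=22; A:t2 B:t3
  4. max(6,2)=6c; end=28; A:t4 B:t3
  5. max(3,7)=7c; end=35; A:t4 B:t5
  6. max(7,6)=7c; end=42; A:t6 B:t5
  7. max(6,8)=8c; end=50; A:t6 B:t7
  8. 3=3c; end=53; A:t6 B:t7

step 2: A=load:t2 B=compute:t1 [compute-bound]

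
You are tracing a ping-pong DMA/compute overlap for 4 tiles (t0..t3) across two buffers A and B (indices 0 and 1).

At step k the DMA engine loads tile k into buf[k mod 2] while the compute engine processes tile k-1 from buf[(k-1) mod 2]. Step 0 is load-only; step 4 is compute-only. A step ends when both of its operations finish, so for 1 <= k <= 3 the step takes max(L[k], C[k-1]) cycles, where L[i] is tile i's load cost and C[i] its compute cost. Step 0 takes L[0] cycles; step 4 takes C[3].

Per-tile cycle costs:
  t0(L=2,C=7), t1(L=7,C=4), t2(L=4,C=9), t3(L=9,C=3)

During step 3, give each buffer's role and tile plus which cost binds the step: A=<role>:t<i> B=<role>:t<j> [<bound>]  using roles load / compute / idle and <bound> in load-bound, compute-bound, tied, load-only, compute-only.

step 3: A=compute:t2 B=load:t3 [tied]

[0] DMA t0→A (2c) ∥ CU idle ⇒ 2c, clock 2
[1] DMA t1→B (7c) ∥ CU A:t0 (7c) ⇒ 7c, clock 9
[2] DMA t2→A (4c) ∥ CU B:t1 (4c) ⇒ 4c, clock 13
[3] DMA t3→B (9c) ∥ CU A:t2 (9c) ⇒ 9c, clock 22
[4] DMA idle ∥ CU B:t3 (3c) ⇒ 3c, clock 25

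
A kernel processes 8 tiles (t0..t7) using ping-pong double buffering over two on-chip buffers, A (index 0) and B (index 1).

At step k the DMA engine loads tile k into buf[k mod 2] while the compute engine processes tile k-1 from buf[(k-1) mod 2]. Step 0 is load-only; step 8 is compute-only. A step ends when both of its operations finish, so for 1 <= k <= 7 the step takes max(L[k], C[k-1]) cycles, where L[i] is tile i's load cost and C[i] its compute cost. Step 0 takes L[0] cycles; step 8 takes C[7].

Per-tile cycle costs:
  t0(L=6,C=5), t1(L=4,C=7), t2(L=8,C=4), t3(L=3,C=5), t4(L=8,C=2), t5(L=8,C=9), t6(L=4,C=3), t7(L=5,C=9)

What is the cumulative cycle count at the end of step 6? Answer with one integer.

k=0 load=t0/6c comp=- wait=6 total=6
k=1 load=t1/4c comp=t0/5c wait=5 total=11
k=2 load=t2/8c comp=t1/7c wait=8 total=19
k=3 load=t3/3c comp=t2/4c wait=4 total=23
k=4 load=t4/8c comp=t3/5c wait=8 total=31
k=5 load=t5/8c comp=t4/2c wait=8 total=39
k=6 load=t6/4c comp=t5/9c wait=9 total=48
k=7 load=t7/5c comp=t6/3c wait=5 total=53
k=8 load=- comp=t7/9c wait=9 total=62

end_cycle[6] = 48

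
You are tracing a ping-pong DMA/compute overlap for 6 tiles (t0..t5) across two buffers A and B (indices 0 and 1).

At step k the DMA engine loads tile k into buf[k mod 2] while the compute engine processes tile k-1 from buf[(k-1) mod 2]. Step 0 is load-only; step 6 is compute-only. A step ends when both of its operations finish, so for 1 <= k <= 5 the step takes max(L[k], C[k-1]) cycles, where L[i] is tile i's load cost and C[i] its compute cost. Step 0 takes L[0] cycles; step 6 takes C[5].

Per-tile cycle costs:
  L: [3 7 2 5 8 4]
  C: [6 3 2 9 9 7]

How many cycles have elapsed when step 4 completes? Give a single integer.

k=0 load=t0/3c comp=- wait=3 total=3
k=1 load=t1/7c comp=t0/6c wait=7 total=10
k=2 load=t2/2c comp=t1/3c wait=3 total=13
k=3 load=t3/5c comp=t2/2c wait=5 total=18
k=4 load=t4/8c comp=t3/9c wait=9 total=27
k=5 load=t5/4c comp=t4/9c wait=9 total=36
k=6 load=- comp=t5/7c wait=7 total=43

end_cycle[4] = 27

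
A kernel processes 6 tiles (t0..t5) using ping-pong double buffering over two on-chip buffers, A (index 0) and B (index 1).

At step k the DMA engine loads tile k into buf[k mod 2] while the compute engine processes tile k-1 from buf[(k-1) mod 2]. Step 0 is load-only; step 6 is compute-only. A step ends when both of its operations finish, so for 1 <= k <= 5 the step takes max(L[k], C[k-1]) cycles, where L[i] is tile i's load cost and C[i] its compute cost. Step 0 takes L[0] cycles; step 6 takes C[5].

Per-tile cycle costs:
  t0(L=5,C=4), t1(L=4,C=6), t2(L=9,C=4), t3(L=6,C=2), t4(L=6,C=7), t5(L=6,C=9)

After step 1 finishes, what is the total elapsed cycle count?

end_cycle[1] = 9

k=0 load=t0/5c comp=- wait=5 total=5
k=1 load=t1/4c comp=t0/4c wait=4 total=9
k=2 load=t2/9c comp=t1/6c wait=9 total=18
k=3 load=t3/6c comp=t2/4c wait=6 total=24
k=4 load=t4/6c comp=t3/2c wait=6 total=30
k=5 load=t5/6c comp=t4/7c wait=7 total=37
k=6 load=- comp=t5/9c wait=9 total=46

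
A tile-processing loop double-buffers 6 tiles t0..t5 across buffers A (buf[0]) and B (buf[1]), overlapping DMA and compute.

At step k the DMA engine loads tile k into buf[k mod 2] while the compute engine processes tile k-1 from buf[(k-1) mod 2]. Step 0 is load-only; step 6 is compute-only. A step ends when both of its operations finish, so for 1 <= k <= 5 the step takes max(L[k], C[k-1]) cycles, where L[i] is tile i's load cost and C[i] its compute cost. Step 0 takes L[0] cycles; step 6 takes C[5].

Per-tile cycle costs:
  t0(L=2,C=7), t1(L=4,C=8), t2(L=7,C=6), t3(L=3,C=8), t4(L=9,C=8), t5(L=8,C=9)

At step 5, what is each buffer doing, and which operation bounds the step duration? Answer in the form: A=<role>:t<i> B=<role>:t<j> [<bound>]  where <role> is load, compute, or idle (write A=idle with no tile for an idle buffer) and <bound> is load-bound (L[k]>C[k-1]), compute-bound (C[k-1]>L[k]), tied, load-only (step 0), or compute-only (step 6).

step 0: L[0]=2 → dur=2, Σ=2 | A=load:t0 B=idle [load-only]
step 1: L[1]=4 C[0]=7 → dur=7, Σ=9 | A=compute:t0 B=load:t1 [compute-bound]
step 2: L[2]=7 C[1]=8 → dur=8, Σ=17 | A=load:t2 B=compute:t1 [compute-bound]
step 3: L[3]=3 C[2]=6 → dur=6, Σ=23 | A=compute:t2 B=load:t3 [compute-bound]
step 4: L[4]=9 C[3]=8 → dur=9, Σ=32 | A=load:t4 B=compute:t3 [load-bound]
step 5: L[5]=8 C[4]=8 → dur=8, Σ=40 | A=compute:t4 B=load:t5 [tied]
step 6: C[5]=9 → dur=9, Σ=49 | A=idle B=compute:t5 [compute-only]

step 5: A=compute:t4 B=load:t5 [tied]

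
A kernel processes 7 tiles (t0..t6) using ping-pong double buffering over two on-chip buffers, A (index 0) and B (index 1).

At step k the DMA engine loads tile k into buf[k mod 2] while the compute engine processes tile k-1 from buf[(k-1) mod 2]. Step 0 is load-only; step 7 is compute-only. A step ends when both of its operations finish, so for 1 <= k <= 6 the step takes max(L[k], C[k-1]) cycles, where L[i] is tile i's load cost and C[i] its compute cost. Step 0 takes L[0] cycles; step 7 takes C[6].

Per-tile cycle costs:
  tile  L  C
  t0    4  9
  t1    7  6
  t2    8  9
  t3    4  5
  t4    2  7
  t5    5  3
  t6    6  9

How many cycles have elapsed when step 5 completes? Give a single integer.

end_cycle[5] = 42

step 0: L[0]=4 → dur=4, Σ=4 | A=load:t0 B=idle [load-only]
step 1: L[1]=7 C[0]=9 → dur=9, Σ=13 | A=compute:t0 B=load:t1 [compute-bound]
step 2: L[2]=8 C[1]=6 → dur=8, Σ=21 | A=load:t2 B=compute:t1 [load-bound]
step 3: L[3]=4 C[2]=9 → dur=9, Σ=30 | A=compute:t2 B=load:t3 [compute-bound]
step 4: L[4]=2 C[3]=5 → dur=5, Σ=35 | A=load:t4 B=compute:t3 [compute-bound]
step 5: L[5]=5 C[4]=7 → dur=7, Σ=42 | A=compute:t4 B=load:t5 [compute-bound]
step 6: L[6]=6 C[5]=3 → dur=6, Σ=48 | A=load:t6 B=compute:t5 [load-bound]
step 7: C[6]=9 → dur=9, Σ=57 | A=compute:t6 B=idle [compute-only]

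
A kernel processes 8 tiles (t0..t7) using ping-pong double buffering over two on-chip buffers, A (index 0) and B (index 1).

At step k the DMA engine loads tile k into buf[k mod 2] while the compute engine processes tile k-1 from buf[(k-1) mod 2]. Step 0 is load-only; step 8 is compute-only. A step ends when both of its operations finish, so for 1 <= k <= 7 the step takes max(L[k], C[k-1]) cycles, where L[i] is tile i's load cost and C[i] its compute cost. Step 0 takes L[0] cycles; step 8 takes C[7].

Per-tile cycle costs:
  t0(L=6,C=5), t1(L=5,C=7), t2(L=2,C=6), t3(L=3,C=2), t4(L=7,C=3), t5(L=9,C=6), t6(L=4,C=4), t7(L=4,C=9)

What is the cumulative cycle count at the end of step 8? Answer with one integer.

end_cycle[8] = 59

  0. 6=6c; end=6; A:t0 B:-
  1. max(5,5)=5c; end=11; A:t0 B:t1
  2. max(2,7)=7c; end=18; A:t2 B:t1
  3. max(3,6)=6c; end=24; A:t2 B:t3
  4. max(7,2)=7c; end=31; A:t4 B:t3
  5. max(9,3)=9c; end=40; A:t4 B:t5
  6. max(4,6)=6c; end=46; A:t6 B:t5
  7. max(4,4)=4c; end=50; A:t6 B:t7
  8. 9=9c; end=59; A:t6 B:t7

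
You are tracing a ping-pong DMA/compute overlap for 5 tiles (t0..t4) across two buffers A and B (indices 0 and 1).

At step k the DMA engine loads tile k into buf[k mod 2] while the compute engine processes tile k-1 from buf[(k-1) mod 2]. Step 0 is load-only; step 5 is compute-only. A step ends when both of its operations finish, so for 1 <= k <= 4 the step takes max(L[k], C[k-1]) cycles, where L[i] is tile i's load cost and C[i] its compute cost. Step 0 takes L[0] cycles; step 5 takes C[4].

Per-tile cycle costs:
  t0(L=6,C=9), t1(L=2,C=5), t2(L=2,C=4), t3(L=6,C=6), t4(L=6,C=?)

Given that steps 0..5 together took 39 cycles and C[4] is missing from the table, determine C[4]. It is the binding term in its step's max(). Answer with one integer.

C[4] = 7

step 0 → dur = L[0]=6 = 6
step 1 → dur = max(L[1]=2, C[0]=9) = 9
step 2 → dur = max(L[2]=2, C[1]=5) = 5
step 3 → dur = max(L[3]=6, C[2]=4) = 6
step 4 → dur = max(L[4]=6, C[3]=6) = 6
step 5 → dur = C[4]=? = C[4]  (unknown; binding)
sum of known step durations = 32
dur[5] = total - known = 39 - 32 = 7
C[4] is the binding max in step 5, so C[4] = dur[5] = 7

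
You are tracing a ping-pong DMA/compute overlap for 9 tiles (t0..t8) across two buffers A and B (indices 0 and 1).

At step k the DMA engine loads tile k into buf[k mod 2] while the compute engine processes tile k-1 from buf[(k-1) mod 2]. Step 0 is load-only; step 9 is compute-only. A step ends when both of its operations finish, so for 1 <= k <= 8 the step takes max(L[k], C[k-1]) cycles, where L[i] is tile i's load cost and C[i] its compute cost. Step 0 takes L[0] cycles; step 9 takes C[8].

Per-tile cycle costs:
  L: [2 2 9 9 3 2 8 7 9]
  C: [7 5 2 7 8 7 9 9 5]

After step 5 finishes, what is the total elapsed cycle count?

step 0: L[0]=2 → dur=2, Σ=2 | A=load:t0 B=idle [load-only]
step 1: L[1]=2 C[0]=7 → dur=7, Σ=9 | A=compute:t0 B=load:t1 [compute-bound]
step 2: L[2]=9 C[1]=5 → dur=9, Σ=18 | A=load:t2 B=compute:t1 [load-bound]
step 3: L[3]=9 C[2]=2 → dur=9, Σ=27 | A=compute:t2 B=load:t3 [load-bound]
step 4: L[4]=3 C[3]=7 → dur=7, Σ=34 | A=load:t4 B=compute:t3 [compute-bound]
step 5: L[5]=2 C[4]=8 → dur=8, Σ=42 | A=compute:t4 B=load:t5 [compute-bound]
step 6: L[6]=8 C[5]=7 → dur=8, Σ=50 | A=load:t6 B=compute:t5 [load-bound]
step 7: L[7]=7 C[6]=9 → dur=9, Σ=59 | A=compute:t6 B=load:t7 [compute-bound]
step 8: L[8]=9 C[7]=9 → dur=9, Σ=68 | A=load:t8 B=compute:t7 [tied]
step 9: C[8]=5 → dur=5, Σ=73 | A=compute:t8 B=idle [compute-only]

end_cycle[5] = 42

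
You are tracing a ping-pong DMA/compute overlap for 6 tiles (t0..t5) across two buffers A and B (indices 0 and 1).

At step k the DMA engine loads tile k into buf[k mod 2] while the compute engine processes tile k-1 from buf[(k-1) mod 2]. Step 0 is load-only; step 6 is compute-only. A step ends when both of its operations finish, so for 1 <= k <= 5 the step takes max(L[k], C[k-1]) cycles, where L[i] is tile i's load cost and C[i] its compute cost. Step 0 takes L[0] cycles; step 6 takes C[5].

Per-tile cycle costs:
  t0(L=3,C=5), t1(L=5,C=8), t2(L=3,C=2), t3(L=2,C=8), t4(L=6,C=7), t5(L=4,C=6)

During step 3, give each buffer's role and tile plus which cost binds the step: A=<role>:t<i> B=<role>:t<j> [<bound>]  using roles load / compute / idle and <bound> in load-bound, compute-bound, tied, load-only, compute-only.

  0. 3=3c; end=3; A:t0 B:-
  1. max(5,5)=5c; end=8; A:t0 B:t1
  2. max(3,8)=8c; end=16; A:t2 B:t1
  3. max(2,2)=2c; end=18; A:t2 B:t3
  4. max(6,8)=8c; end=26; A:t4 B:t3
  5. max(4,7)=7c; end=33; A:t4 B:t5
  6. 6=6c; end=39; A:t4 B:t5

step 3: A=compute:t2 B=load:t3 [tied]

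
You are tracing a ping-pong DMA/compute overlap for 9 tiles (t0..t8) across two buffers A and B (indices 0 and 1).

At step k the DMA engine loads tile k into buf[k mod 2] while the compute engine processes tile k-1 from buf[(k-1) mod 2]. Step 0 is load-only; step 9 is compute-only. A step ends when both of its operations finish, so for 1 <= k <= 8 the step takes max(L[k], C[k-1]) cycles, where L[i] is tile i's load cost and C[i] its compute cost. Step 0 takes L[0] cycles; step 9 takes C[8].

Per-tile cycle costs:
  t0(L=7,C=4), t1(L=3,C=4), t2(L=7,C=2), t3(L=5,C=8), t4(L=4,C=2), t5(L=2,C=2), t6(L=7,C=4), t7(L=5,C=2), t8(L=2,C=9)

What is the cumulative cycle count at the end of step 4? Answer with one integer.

k=0 load=t0/7c comp=- wait=7 total=7
k=1 load=t1/3c comp=t0/4c wait=4 total=11
k=2 load=t2/7c comp=t1/4c wait=7 total=18
k=3 load=t3/5c comp=t2/2c wait=5 total=23
k=4 load=t4/4c comp=t3/8c wait=8 total=31
k=5 load=t5/2c comp=t4/2c wait=2 total=33
k=6 load=t6/7c comp=t5/2c wait=7 total=40
k=7 load=t7/5c comp=t6/4c wait=5 total=45
k=8 load=t8/2c comp=t7/2c wait=2 total=47
k=9 load=- comp=t8/9c wait=9 total=56

end_cycle[4] = 31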